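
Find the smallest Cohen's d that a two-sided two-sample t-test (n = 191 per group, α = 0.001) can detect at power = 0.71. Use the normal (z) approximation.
d ≈ 0.39

Minimum detectable effect (two-sample t-test, normal approximation):
d = (z_{α/2} + z_β) / √(n/2)
d = (3.291 + 0.553) / √(191/2)
d = 3.844 / 9.772
d ≈ 0.39

By Cohen's convention (0.2 small / 0.5 medium / 0.8 large): small effect.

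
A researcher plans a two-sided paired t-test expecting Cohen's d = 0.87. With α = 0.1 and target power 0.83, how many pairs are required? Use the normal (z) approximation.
n = 9 pairs

Sample size formula (paired t-test, normal approximation):
n = ((z_{α/2} + z_β) / d)²

z_{α/2} = 1.645 (for α = 0.1, two-sided)
z_β = 0.954 (for power = 0.83)
d = 0.87

n = ((1.645 + 0.954) / 0.87)²
n = (2.987)²
n ≈ 8.92
Round up to the next whole number: n = 9 pairs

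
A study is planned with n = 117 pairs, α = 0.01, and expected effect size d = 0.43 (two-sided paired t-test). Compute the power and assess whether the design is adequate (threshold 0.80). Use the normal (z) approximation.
Power ≈ 0.98; the study is adequately powered (power ≥ 0.80)

Power calculation (paired t-test, normal approximation):
z_β = d · √n - z_{α/2}
z_β = 0.43 · √117 - 2.576
z_β = 0.43 · 10.817 - 2.576
z_β = 2.075

Power = Φ(z_β) = Φ(2.075) ≈ 0.981

Effect size d = 0.43 is small by Cohen's convention (0.2/0.5/0.8).

Threshold: power ≥ 0.80 is conventionally adequate.
Power ≈ 0.98 → the study is adequately powered (power ≥ 0.80).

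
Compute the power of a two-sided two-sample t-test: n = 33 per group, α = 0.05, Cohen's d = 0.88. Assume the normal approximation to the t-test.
Power ≈ 0.95

Power calculation (two-sample t-test, normal approximation):
z_β = d · √(n/2) - z_{α/2}
z_β = 0.88 · √(33/2) - 1.960
z_β = 0.88 · 4.062 - 1.960
z_β = 1.615

Power = Φ(z_β) = Φ(1.615) ≈ 0.947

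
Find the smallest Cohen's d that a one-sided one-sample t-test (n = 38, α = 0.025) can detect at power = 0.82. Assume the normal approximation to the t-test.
d ≈ 0.47

Minimum detectable effect (one-sample t-test, normal approximation):
d = (z_α + z_β) / √n
d = (1.960 + 0.915) / √38
d = 2.875 / 6.164
d ≈ 0.47

By Cohen's convention (0.2 small / 0.5 medium / 0.8 large): small effect.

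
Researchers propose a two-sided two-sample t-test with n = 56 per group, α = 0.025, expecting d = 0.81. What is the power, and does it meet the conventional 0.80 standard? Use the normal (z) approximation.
Power ≈ 0.98; the study is adequately powered (power ≥ 0.80)

Power calculation (two-sample t-test, normal approximation):
z_β = d · √(n/2) - z_{α/2}
z_β = 0.81 · √(56/2) - 2.241
z_β = 0.81 · 5.292 - 2.241
z_β = 2.045

Power = Φ(z_β) = Φ(2.045) ≈ 0.980

Effect size d = 0.81 is large by Cohen's convention (0.2/0.5/0.8).

Threshold: power ≥ 0.80 is conventionally adequate.
Power ≈ 0.98 → the study is adequately powered (power ≥ 0.80).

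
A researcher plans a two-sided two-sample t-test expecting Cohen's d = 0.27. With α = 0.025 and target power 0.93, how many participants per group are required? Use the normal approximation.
n = 380 per group

Sample size formula (two-sample t-test, normal approximation):
n = 2 · ((z_{α/2} + z_β) / d)²

z_{α/2} = 2.241 (for α = 0.025, two-sided)
z_β = 1.476 (for power = 0.93)
d = 0.27

n = 2 · ((2.241 + 1.476) / 0.27)²
n = 2 · (13.767)²
n ≈ 379.06
Round up to the next whole number: n = 380 per group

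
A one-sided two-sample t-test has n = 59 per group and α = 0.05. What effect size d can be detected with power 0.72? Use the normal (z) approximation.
d ≈ 0.41

Minimum detectable effect (two-sample t-test, normal approximation):
d = (z_α + z_β) / √(n/2)
d = (1.645 + 0.583) / √(59/2)
d = 2.228 / 5.431
d ≈ 0.41

By Cohen's convention (0.2 small / 0.5 medium / 0.8 large): small effect.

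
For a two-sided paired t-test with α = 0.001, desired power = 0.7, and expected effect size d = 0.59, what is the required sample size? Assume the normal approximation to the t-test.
n = 42 pairs

Sample size formula (paired t-test, normal approximation):
n = ((z_{α/2} + z_β) / d)²

z_{α/2} = 3.291 (for α = 0.001, two-sided)
z_β = 0.524 (for power = 0.7)
d = 0.59

n = ((3.291 + 0.524) / 0.59)²
n = (6.466)²
n ≈ 41.81
Round up to the next whole number: n = 42 pairs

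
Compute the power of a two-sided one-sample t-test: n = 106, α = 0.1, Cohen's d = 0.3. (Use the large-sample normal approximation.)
Power ≈ 0.93

Power calculation (one-sample t-test, normal approximation):
z_β = d · √n - z_{α/2}
z_β = 0.3 · √106 - 1.645
z_β = 0.3 · 10.296 - 1.645
z_β = 1.444

Power = Φ(z_β) = Φ(1.444) ≈ 0.926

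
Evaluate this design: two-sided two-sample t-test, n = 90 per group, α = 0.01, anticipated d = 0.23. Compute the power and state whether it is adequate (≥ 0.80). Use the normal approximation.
Power ≈ 0.15; the study is underpowered (power < 0.80)

Power calculation (two-sample t-test, normal approximation):
z_β = d · √(n/2) - z_{α/2}
z_β = 0.23 · √(90/2) - 2.576
z_β = 0.23 · 6.708 - 2.576
z_β = -1.033

Power = Φ(z_β) = Φ(-1.033) ≈ 0.151

Effect size d = 0.23 is small by Cohen's convention (0.2/0.5/0.8).

Threshold: power ≥ 0.80 is conventionally adequate.
Power ≈ 0.15 → the study is underpowered (power < 0.80).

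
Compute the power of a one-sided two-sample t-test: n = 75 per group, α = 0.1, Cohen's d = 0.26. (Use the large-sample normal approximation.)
Power ≈ 0.62

Power calculation (two-sample t-test, normal approximation):
z_β = d · √(n/2) - z_α
z_β = 0.26 · √(75/2) - 1.282
z_β = 0.26 · 6.124 - 1.282
z_β = 0.311

Power = Φ(z_β) = Φ(0.311) ≈ 0.622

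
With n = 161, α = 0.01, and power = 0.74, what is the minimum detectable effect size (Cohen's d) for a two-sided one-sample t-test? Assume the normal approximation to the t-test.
d ≈ 0.25

Minimum detectable effect (one-sample t-test, normal approximation):
d = (z_{α/2} + z_β) / √n
d = (2.576 + 0.643) / √161
d = 3.219 / 12.689
d ≈ 0.25

By Cohen's convention (0.2 small / 0.5 medium / 0.8 large): small effect.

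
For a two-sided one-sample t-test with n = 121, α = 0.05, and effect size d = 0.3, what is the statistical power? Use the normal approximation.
Power ≈ 0.91

Power calculation (one-sample t-test, normal approximation):
z_β = d · √n - z_{α/2}
z_β = 0.3 · √121 - 1.960
z_β = 0.3 · 11.000 - 1.960
z_β = 1.340

Power = Φ(z_β) = Φ(1.340) ≈ 0.910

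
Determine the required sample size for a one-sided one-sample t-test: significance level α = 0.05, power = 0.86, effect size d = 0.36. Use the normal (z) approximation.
n = 58

Sample size formula (one-sample t-test, normal approximation):
n = ((z_α + z_β) / d)²

z_α = 1.645 (for α = 0.05, one-sided)
z_β = 1.080 (for power = 0.86)
d = 0.36

n = ((1.645 + 1.080) / 0.36)²
n = (7.569)²
n ≈ 57.29
Round up to the next whole number: n = 58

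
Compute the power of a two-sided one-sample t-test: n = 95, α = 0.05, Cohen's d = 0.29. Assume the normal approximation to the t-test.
Power ≈ 0.81

Power calculation (one-sample t-test, normal approximation):
z_β = d · √n - z_{α/2}
z_β = 0.29 · √95 - 1.960
z_β = 0.29 · 9.747 - 1.960
z_β = 0.867

Power = Φ(z_β) = Φ(0.867) ≈ 0.807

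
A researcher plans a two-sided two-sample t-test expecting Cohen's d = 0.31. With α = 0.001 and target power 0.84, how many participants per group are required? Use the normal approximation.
n = 383 per group

Sample size formula (two-sample t-test, normal approximation):
n = 2 · ((z_{α/2} + z_β) / d)²

z_{α/2} = 3.291 (for α = 0.001, two-sided)
z_β = 0.994 (for power = 0.84)
d = 0.31

n = 2 · ((3.291 + 0.994) / 0.31)²
n = 2 · (13.823)²
n ≈ 382.15
Round up to the next whole number: n = 383 per group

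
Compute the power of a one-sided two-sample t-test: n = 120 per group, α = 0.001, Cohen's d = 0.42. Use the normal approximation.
Power ≈ 0.56

Power calculation (two-sample t-test, normal approximation):
z_β = d · √(n/2) - z_α
z_β = 0.42 · √(120/2) - 3.090
z_β = 0.42 · 7.746 - 3.090
z_β = 0.163

Power = Φ(z_β) = Φ(0.163) ≈ 0.565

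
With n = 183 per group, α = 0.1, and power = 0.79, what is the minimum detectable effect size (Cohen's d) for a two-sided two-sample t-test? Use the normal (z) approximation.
d ≈ 0.26

Minimum detectable effect (two-sample t-test, normal approximation):
d = (z_{α/2} + z_β) / √(n/2)
d = (1.645 + 0.806) / √(183/2)
d = 2.451 / 9.566
d ≈ 0.26

By Cohen's convention (0.2 small / 0.5 medium / 0.8 large): small effect.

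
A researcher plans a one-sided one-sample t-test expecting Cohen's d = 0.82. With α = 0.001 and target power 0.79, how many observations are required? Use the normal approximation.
n = 23

Sample size formula (one-sample t-test, normal approximation):
n = ((z_α + z_β) / d)²

z_α = 3.090 (for α = 0.001, one-sided)
z_β = 0.806 (for power = 0.79)
d = 0.82

n = ((3.090 + 0.806) / 0.82)²
n = (4.751)²
n ≈ 22.57
Round up to the next whole number: n = 23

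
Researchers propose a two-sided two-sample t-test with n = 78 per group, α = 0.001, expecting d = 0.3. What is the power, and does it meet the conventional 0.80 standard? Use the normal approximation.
Power ≈ 0.08; the study is underpowered (power < 0.80)

Power calculation (two-sample t-test, normal approximation):
z_β = d · √(n/2) - z_{α/2}
z_β = 0.3 · √(78/2) - 3.291
z_β = 0.3 · 6.245 - 3.291
z_β = -1.417

Power = Φ(z_β) = Φ(-1.417) ≈ 0.078

Effect size d = 0.3 is small by Cohen's convention (0.2/0.5/0.8).

Threshold: power ≥ 0.80 is conventionally adequate.
Power ≈ 0.08 → the study is underpowered (power < 0.80).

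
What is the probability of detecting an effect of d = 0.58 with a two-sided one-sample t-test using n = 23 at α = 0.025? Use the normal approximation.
Power ≈ 0.71

Power calculation (one-sample t-test, normal approximation):
z_β = d · √n - z_{α/2}
z_β = 0.58 · √23 - 2.241
z_β = 0.58 · 4.796 - 2.241
z_β = 0.540

Power = Φ(z_β) = Φ(0.540) ≈ 0.705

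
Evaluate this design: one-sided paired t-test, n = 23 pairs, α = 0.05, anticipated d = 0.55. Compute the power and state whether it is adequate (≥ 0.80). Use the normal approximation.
Power ≈ 0.84; the study is adequately powered (power ≥ 0.80)

Power calculation (paired t-test, normal approximation):
z_β = d · √n - z_α
z_β = 0.55 · √23 - 1.645
z_β = 0.55 · 4.796 - 1.645
z_β = 0.993

Power = Φ(z_β) = Φ(0.993) ≈ 0.840

Effect size d = 0.55 is medium by Cohen's convention (0.2/0.5/0.8).

Threshold: power ≥ 0.80 is conventionally adequate.
Power ≈ 0.84 → the study is adequately powered (power ≥ 0.80).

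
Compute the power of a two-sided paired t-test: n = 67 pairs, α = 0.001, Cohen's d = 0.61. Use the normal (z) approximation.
Power ≈ 0.96

Power calculation (paired t-test, normal approximation):
z_β = d · √n - z_{α/2}
z_β = 0.61 · √67 - 3.291
z_β = 0.61 · 8.185 - 3.291
z_β = 1.703

Power = Φ(z_β) = Φ(1.703) ≈ 0.956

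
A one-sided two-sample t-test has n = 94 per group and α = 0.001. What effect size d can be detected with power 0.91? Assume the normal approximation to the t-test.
d ≈ 0.65

Minimum detectable effect (two-sample t-test, normal approximation):
d = (z_α + z_β) / √(n/2)
d = (3.090 + 1.341) / √(94/2)
d = 4.431 / 6.856
d ≈ 0.65

By Cohen's convention (0.2 small / 0.5 medium / 0.8 large): medium effect.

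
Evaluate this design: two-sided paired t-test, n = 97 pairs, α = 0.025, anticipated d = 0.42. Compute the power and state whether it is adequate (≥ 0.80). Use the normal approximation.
Power ≈ 0.97; the study is adequately powered (power ≥ 0.80)

Power calculation (paired t-test, normal approximation):
z_β = d · √n - z_{α/2}
z_β = 0.42 · √97 - 2.241
z_β = 0.42 · 9.849 - 2.241
z_β = 1.895

Power = Φ(z_β) = Φ(1.895) ≈ 0.971

Effect size d = 0.42 is small by Cohen's convention (0.2/0.5/0.8).

Threshold: power ≥ 0.80 is conventionally adequate.
Power ≈ 0.97 → the study is adequately powered (power ≥ 0.80).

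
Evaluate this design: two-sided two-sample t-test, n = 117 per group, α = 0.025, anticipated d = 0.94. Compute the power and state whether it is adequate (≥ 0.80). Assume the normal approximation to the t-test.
Power ≈ 1.00; the study is adequately powered (power ≥ 0.80)

Power calculation (two-sample t-test, normal approximation):
z_β = d · √(n/2) - z_{α/2}
z_β = 0.94 · √(117/2) - 2.241
z_β = 0.94 · 7.649 - 2.241
z_β = 4.948

Power = Φ(z_β) = Φ(4.948) ≈ 1.000

Effect size d = 0.94 is large by Cohen's convention (0.2/0.5/0.8).

Threshold: power ≥ 0.80 is conventionally adequate.
Power ≈ 1.00 → the study is adequately powered (power ≥ 0.80).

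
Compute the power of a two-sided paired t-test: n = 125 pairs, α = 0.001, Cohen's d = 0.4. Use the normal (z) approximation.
Power ≈ 0.88

Power calculation (paired t-test, normal approximation):
z_β = d · √n - z_{α/2}
z_β = 0.4 · √125 - 3.291
z_β = 0.4 · 11.180 - 3.291
z_β = 1.182

Power = Φ(z_β) = Φ(1.182) ≈ 0.881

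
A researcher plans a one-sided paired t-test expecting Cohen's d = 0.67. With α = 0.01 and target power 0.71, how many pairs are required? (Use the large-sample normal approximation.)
n = 19 pairs

Sample size formula (paired t-test, normal approximation):
n = ((z_α + z_β) / d)²

z_α = 2.326 (for α = 0.01, one-sided)
z_β = 0.553 (for power = 0.71)
d = 0.67

n = ((2.326 + 0.553) / 0.67)²
n = (4.297)²
n ≈ 18.46
Round up to the next whole number: n = 19 pairs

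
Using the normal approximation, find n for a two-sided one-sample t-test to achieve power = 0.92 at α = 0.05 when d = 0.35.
n = 93

Sample size formula (one-sample t-test, normal approximation):
n = ((z_{α/2} + z_β) / d)²

z_{α/2} = 1.960 (for α = 0.05, two-sided)
z_β = 1.405 (for power = 0.92)
d = 0.35

n = ((1.960 + 1.405) / 0.35)²
n = (9.614)²
n ≈ 92.43
Round up to the next whole number: n = 93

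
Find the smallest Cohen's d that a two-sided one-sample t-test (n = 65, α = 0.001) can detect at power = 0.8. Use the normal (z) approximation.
d ≈ 0.51

Minimum detectable effect (one-sample t-test, normal approximation):
d = (z_{α/2} + z_β) / √n
d = (3.291 + 0.842) / √65
d = 4.132 / 8.062
d ≈ 0.51

By Cohen's convention (0.2 small / 0.5 medium / 0.8 large): medium effect.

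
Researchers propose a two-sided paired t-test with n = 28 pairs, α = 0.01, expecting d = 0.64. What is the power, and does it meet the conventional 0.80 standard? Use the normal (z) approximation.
Power ≈ 0.79; the study is underpowered (power < 0.80)

Power calculation (paired t-test, normal approximation):
z_β = d · √n - z_{α/2}
z_β = 0.64 · √28 - 2.576
z_β = 0.64 · 5.292 - 2.576
z_β = 0.811

Power = Φ(z_β) = Φ(0.811) ≈ 0.791

Effect size d = 0.64 is medium by Cohen's convention (0.2/0.5/0.8).

Threshold: power ≥ 0.80 is conventionally adequate.
Power ≈ 0.79 → the study is underpowered (power < 0.80).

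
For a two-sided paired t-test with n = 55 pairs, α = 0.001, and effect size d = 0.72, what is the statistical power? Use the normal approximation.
Power ≈ 0.98

Power calculation (paired t-test, normal approximation):
z_β = d · √n - z_{α/2}
z_β = 0.72 · √55 - 3.291
z_β = 0.72 · 7.416 - 3.291
z_β = 2.049

Power = Φ(z_β) = Φ(2.049) ≈ 0.980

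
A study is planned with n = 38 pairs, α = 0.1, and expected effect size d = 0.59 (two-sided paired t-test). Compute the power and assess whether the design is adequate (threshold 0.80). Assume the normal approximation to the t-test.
Power ≈ 0.98; the study is adequately powered (power ≥ 0.80)

Power calculation (paired t-test, normal approximation):
z_β = d · √n - z_{α/2}
z_β = 0.59 · √38 - 1.645
z_β = 0.59 · 6.164 - 1.645
z_β = 1.992

Power = Φ(z_β) = Φ(1.992) ≈ 0.977

Effect size d = 0.59 is medium by Cohen's convention (0.2/0.5/0.8).

Threshold: power ≥ 0.80 is conventionally adequate.
Power ≈ 0.98 → the study is adequately powered (power ≥ 0.80).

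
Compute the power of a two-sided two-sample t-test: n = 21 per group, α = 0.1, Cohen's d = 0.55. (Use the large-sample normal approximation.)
Power ≈ 0.55

Power calculation (two-sample t-test, normal approximation):
z_β = d · √(n/2) - z_{α/2}
z_β = 0.55 · √(21/2) - 1.645
z_β = 0.55 · 3.240 - 1.645
z_β = 0.137

Power = Φ(z_β) = Φ(0.137) ≈ 0.555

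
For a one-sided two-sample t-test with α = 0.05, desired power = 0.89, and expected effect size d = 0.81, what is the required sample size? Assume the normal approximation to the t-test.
n = 26 per group

Sample size formula (two-sample t-test, normal approximation):
n = 2 · ((z_α + z_β) / d)²

z_α = 1.645 (for α = 0.05, one-sided)
z_β = 1.227 (for power = 0.89)
d = 0.81

n = 2 · ((1.645 + 1.227) / 0.81)²
n = 2 · (3.546)²
n ≈ 25.15
Round up to the next whole number: n = 26 per group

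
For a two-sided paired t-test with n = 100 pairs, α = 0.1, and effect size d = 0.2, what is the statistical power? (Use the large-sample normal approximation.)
Power ≈ 0.64

Power calculation (paired t-test, normal approximation):
z_β = d · √n - z_{α/2}
z_β = 0.2 · √100 - 1.645
z_β = 0.2 · 10.000 - 1.645
z_β = 0.355

Power = Φ(z_β) = Φ(0.355) ≈ 0.639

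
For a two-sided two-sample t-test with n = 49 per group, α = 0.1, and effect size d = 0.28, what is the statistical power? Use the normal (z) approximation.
Power ≈ 0.40

Power calculation (two-sample t-test, normal approximation):
z_β = d · √(n/2) - z_{α/2}
z_β = 0.28 · √(49/2) - 1.645
z_β = 0.28 · 4.950 - 1.645
z_β = -0.259

Power = Φ(z_β) = Φ(-0.259) ≈ 0.398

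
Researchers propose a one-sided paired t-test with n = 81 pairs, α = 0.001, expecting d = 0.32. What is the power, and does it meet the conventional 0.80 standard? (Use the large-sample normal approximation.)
Power ≈ 0.42; the study is underpowered (power < 0.80)

Power calculation (paired t-test, normal approximation):
z_β = d · √n - z_α
z_β = 0.32 · √81 - 3.090
z_β = 0.32 · 9.000 - 3.090
z_β = -0.210

Power = Φ(z_β) = Φ(-0.210) ≈ 0.417

Effect size d = 0.32 is small by Cohen's convention (0.2/0.5/0.8).

Threshold: power ≥ 0.80 is conventionally adequate.
Power ≈ 0.42 → the study is underpowered (power < 0.80).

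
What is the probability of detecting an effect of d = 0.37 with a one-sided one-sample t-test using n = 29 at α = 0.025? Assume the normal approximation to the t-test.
Power ≈ 0.51

Power calculation (one-sample t-test, normal approximation):
z_β = d · √n - z_α
z_β = 0.37 · √29 - 1.960
z_β = 0.37 · 5.385 - 1.960
z_β = 0.033

Power = Φ(z_β) = Φ(0.033) ≈ 0.513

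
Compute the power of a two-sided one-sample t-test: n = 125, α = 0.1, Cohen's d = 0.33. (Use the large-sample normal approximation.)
Power ≈ 0.98

Power calculation (one-sample t-test, normal approximation):
z_β = d · √n - z_{α/2}
z_β = 0.33 · √125 - 1.645
z_β = 0.33 · 11.180 - 1.645
z_β = 2.045

Power = Φ(z_β) = Φ(2.045) ≈ 0.980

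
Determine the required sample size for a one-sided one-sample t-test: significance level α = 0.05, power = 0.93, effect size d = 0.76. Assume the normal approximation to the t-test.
n = 17

Sample size formula (one-sample t-test, normal approximation):
n = ((z_α + z_β) / d)²

z_α = 1.645 (for α = 0.05, one-sided)
z_β = 1.476 (for power = 0.93)
d = 0.76

n = ((1.645 + 1.476) / 0.76)²
n = (4.107)²
n ≈ 16.87
Round up to the next whole number: n = 17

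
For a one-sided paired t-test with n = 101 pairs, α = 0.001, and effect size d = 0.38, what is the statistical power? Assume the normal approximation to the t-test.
Power ≈ 0.77

Power calculation (paired t-test, normal approximation):
z_β = d · √n - z_α
z_β = 0.38 · √101 - 3.090
z_β = 0.38 · 10.050 - 3.090
z_β = 0.729

Power = Φ(z_β) = Φ(0.729) ≈ 0.767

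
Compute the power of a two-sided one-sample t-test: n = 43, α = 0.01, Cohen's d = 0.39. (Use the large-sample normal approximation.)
Power ≈ 0.49

Power calculation (one-sample t-test, normal approximation):
z_β = d · √n - z_{α/2}
z_β = 0.39 · √43 - 2.576
z_β = 0.39 · 6.557 - 2.576
z_β = -0.018

Power = Φ(z_β) = Φ(-0.018) ≈ 0.493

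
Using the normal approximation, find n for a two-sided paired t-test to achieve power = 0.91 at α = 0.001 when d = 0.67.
n = 48 pairs

Sample size formula (paired t-test, normal approximation):
n = ((z_{α/2} + z_β) / d)²

z_{α/2} = 3.291 (for α = 0.001, two-sided)
z_β = 1.341 (for power = 0.91)
d = 0.67

n = ((3.291 + 1.341) / 0.67)²
n = (6.913)²
n ≈ 47.79
Round up to the next whole number: n = 48 pairs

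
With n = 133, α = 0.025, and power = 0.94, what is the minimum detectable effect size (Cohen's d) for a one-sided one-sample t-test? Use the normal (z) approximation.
d ≈ 0.30

Minimum detectable effect (one-sample t-test, normal approximation):
d = (z_α + z_β) / √n
d = (1.960 + 1.555) / √133
d = 3.515 / 11.533
d ≈ 0.30

By Cohen's convention (0.2 small / 0.5 medium / 0.8 large): small effect.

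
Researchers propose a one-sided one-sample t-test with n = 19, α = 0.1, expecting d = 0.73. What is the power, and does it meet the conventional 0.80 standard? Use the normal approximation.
Power ≈ 0.97; the study is adequately powered (power ≥ 0.80)

Power calculation (one-sample t-test, normal approximation):
z_β = d · √n - z_α
z_β = 0.73 · √19 - 1.282
z_β = 0.73 · 4.359 - 1.282
z_β = 1.900

Power = Φ(z_β) = Φ(1.900) ≈ 0.971

Effect size d = 0.73 is medium by Cohen's convention (0.2/0.5/0.8).

Threshold: power ≥ 0.80 is conventionally adequate.
Power ≈ 0.97 → the study is adequately powered (power ≥ 0.80).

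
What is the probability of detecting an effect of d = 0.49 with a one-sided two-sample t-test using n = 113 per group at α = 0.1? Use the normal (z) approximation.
Power ≈ 0.99

Power calculation (two-sample t-test, normal approximation):
z_β = d · √(n/2) - z_α
z_β = 0.49 · √(113/2) - 1.282
z_β = 0.49 · 7.517 - 1.282
z_β = 2.402

Power = Φ(z_β) = Φ(2.402) ≈ 0.992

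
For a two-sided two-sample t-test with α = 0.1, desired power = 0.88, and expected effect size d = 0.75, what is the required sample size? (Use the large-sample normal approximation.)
n = 29 per group

Sample size formula (two-sample t-test, normal approximation):
n = 2 · ((z_{α/2} + z_β) / d)²

z_{α/2} = 1.645 (for α = 0.1, two-sided)
z_β = 1.175 (for power = 0.88)
d = 0.75

n = 2 · ((1.645 + 1.175) / 0.75)²
n = 2 · (3.760)²
n ≈ 28.28
Round up to the next whole number: n = 29 per group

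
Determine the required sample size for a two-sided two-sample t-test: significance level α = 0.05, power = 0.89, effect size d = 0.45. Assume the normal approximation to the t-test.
n = 101 per group

Sample size formula (two-sample t-test, normal approximation):
n = 2 · ((z_{α/2} + z_β) / d)²

z_{α/2} = 1.960 (for α = 0.05, two-sided)
z_β = 1.227 (for power = 0.89)
d = 0.45

n = 2 · ((1.960 + 1.227) / 0.45)²
n = 2 · (7.082)²
n ≈ 100.31
Round up to the next whole number: n = 101 per group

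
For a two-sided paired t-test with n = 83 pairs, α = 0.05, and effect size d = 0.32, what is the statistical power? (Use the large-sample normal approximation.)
Power ≈ 0.83

Power calculation (paired t-test, normal approximation):
z_β = d · √n - z_{α/2}
z_β = 0.32 · √83 - 1.960
z_β = 0.32 · 9.110 - 1.960
z_β = 0.955

Power = Φ(z_β) = Φ(0.955) ≈ 0.830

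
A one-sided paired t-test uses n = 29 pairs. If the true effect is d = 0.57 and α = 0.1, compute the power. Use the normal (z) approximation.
Power ≈ 0.96

Power calculation (paired t-test, normal approximation):
z_β = d · √n - z_α
z_β = 0.57 · √29 - 1.282
z_β = 0.57 · 5.385 - 1.282
z_β = 1.788

Power = Φ(z_β) = Φ(1.788) ≈ 0.963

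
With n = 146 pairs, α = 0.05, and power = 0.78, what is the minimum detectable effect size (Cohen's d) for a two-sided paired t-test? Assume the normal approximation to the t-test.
d ≈ 0.23

Minimum detectable effect (paired t-test, normal approximation):
d = (z_{α/2} + z_β) / √n
d = (1.960 + 0.772) / √146
d = 2.732 / 12.083
d ≈ 0.23

By Cohen's convention (0.2 small / 0.5 medium / 0.8 large): small effect.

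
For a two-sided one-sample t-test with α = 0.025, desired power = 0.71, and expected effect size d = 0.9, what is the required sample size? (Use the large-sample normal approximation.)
n = 10

Sample size formula (one-sample t-test, normal approximation):
n = ((z_{α/2} + z_β) / d)²

z_{α/2} = 2.241 (for α = 0.025, two-sided)
z_β = 0.553 (for power = 0.71)
d = 0.9

n = ((2.241 + 0.553) / 0.9)²
n = (3.104)²
n ≈ 9.63
Round up to the next whole number: n = 10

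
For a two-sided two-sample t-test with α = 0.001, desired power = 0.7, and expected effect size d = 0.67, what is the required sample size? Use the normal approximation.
n = 65 per group

Sample size formula (two-sample t-test, normal approximation):
n = 2 · ((z_{α/2} + z_β) / d)²

z_{α/2} = 3.291 (for α = 0.001, two-sided)
z_β = 0.524 (for power = 0.7)
d = 0.67

n = 2 · ((3.291 + 0.524) / 0.67)²
n = 2 · (5.694)²
n ≈ 64.84
Round up to the next whole number: n = 65 per group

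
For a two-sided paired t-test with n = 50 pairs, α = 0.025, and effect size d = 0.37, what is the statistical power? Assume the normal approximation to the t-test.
Power ≈ 0.65

Power calculation (paired t-test, normal approximation):
z_β = d · √n - z_{α/2}
z_β = 0.37 · √50 - 2.241
z_β = 0.37 · 7.071 - 2.241
z_β = 0.375

Power = Φ(z_β) = Φ(0.375) ≈ 0.646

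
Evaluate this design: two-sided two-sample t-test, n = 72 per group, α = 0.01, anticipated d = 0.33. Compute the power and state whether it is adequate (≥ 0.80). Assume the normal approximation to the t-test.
Power ≈ 0.28; the study is underpowered (power < 0.80)

Power calculation (two-sample t-test, normal approximation):
z_β = d · √(n/2) - z_{α/2}
z_β = 0.33 · √(72/2) - 2.576
z_β = 0.33 · 6.000 - 2.576
z_β = -0.596

Power = Φ(z_β) = Φ(-0.596) ≈ 0.276

Effect size d = 0.33 is small by Cohen's convention (0.2/0.5/0.8).

Threshold: power ≥ 0.80 is conventionally adequate.
Power ≈ 0.28 → the study is underpowered (power < 0.80).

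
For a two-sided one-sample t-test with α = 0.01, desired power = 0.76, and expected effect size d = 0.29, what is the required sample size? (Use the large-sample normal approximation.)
n = 129

Sample size formula (one-sample t-test, normal approximation):
n = ((z_{α/2} + z_β) / d)²

z_{α/2} = 2.576 (for α = 0.01, two-sided)
z_β = 0.706 (for power = 0.76)
d = 0.29

n = ((2.576 + 0.706) / 0.29)²
n = (11.317)²
n ≈ 128.07
Round up to the next whole number: n = 129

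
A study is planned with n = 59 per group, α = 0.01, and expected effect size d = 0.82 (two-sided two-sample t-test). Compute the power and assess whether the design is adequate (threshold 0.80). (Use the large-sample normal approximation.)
Power ≈ 0.97; the study is adequately powered (power ≥ 0.80)

Power calculation (two-sample t-test, normal approximation):
z_β = d · √(n/2) - z_{α/2}
z_β = 0.82 · √(59/2) - 2.576
z_β = 0.82 · 5.431 - 2.576
z_β = 1.878

Power = Φ(z_β) = Φ(1.878) ≈ 0.970

Effect size d = 0.82 is large by Cohen's convention (0.2/0.5/0.8).

Threshold: power ≥ 0.80 is conventionally adequate.
Power ≈ 0.97 → the study is adequately powered (power ≥ 0.80).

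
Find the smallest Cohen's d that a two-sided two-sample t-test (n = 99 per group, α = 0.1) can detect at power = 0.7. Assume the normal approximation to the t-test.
d ≈ 0.31

Minimum detectable effect (two-sample t-test, normal approximation):
d = (z_{α/2} + z_β) / √(n/2)
d = (1.645 + 0.524) / √(99/2)
d = 2.169 / 7.036
d ≈ 0.31

By Cohen's convention (0.2 small / 0.5 medium / 0.8 large): small effect.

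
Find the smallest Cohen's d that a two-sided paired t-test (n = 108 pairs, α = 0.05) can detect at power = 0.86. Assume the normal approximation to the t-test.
d ≈ 0.29

Minimum detectable effect (paired t-test, normal approximation):
d = (z_{α/2} + z_β) / √n
d = (1.960 + 1.080) / √108
d = 3.040 / 10.392
d ≈ 0.29

By Cohen's convention (0.2 small / 0.5 medium / 0.8 large): small effect.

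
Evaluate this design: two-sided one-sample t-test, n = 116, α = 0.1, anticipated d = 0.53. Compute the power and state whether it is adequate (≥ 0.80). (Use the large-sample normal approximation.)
Power ≈ 1.00; the study is adequately powered (power ≥ 0.80)

Power calculation (one-sample t-test, normal approximation):
z_β = d · √n - z_{α/2}
z_β = 0.53 · √116 - 1.645
z_β = 0.53 · 10.770 - 1.645
z_β = 4.063

Power = Φ(z_β) = Φ(4.063) ≈ 1.000

Effect size d = 0.53 is medium by Cohen's convention (0.2/0.5/0.8).

Threshold: power ≥ 0.80 is conventionally adequate.
Power ≈ 1.00 → the study is adequately powered (power ≥ 0.80).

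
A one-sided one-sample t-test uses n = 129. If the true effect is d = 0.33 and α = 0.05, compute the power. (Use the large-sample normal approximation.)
Power ≈ 0.98

Power calculation (one-sample t-test, normal approximation):
z_β = d · √n - z_α
z_β = 0.33 · √129 - 1.645
z_β = 0.33 · 11.358 - 1.645
z_β = 2.103

Power = Φ(z_β) = Φ(2.103) ≈ 0.982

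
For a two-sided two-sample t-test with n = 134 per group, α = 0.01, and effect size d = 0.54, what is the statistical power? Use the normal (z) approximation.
Power ≈ 0.97

Power calculation (two-sample t-test, normal approximation):
z_β = d · √(n/2) - z_{α/2}
z_β = 0.54 · √(134/2) - 2.576
z_β = 0.54 · 8.185 - 2.576
z_β = 1.844

Power = Φ(z_β) = Φ(1.844) ≈ 0.967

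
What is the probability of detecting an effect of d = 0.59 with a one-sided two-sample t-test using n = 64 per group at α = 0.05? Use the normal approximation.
Power ≈ 0.95

Power calculation (two-sample t-test, normal approximation):
z_β = d · √(n/2) - z_α
z_β = 0.59 · √(64/2) - 1.645
z_β = 0.59 · 5.657 - 1.645
z_β = 1.693

Power = Φ(z_β) = Φ(1.693) ≈ 0.955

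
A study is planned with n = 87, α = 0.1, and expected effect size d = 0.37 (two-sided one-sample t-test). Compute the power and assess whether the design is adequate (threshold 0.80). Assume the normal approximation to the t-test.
Power ≈ 0.96; the study is adequately powered (power ≥ 0.80)

Power calculation (one-sample t-test, normal approximation):
z_β = d · √n - z_{α/2}
z_β = 0.37 · √87 - 1.645
z_β = 0.37 · 9.327 - 1.645
z_β = 1.806

Power = Φ(z_β) = Φ(1.806) ≈ 0.965

Effect size d = 0.37 is small by Cohen's convention (0.2/0.5/0.8).

Threshold: power ≥ 0.80 is conventionally adequate.
Power ≈ 0.96 → the study is adequately powered (power ≥ 0.80).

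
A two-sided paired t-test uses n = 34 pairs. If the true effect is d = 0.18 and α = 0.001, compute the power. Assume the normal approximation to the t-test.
Power ≈ 0.01

Power calculation (paired t-test, normal approximation):
z_β = d · √n - z_{α/2}
z_β = 0.18 · √34 - 3.291
z_β = 0.18 · 5.831 - 3.291
z_β = -2.241

Power = Φ(z_β) = Φ(-2.241) ≈ 0.013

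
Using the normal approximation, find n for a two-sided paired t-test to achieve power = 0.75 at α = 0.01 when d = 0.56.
n = 34 pairs

Sample size formula (paired t-test, normal approximation):
n = ((z_{α/2} + z_β) / d)²

z_{α/2} = 2.576 (for α = 0.01, two-sided)
z_β = 0.674 (for power = 0.75)
d = 0.56

n = ((2.576 + 0.674) / 0.56)²
n = (5.804)²
n ≈ 33.69
Round up to the next whole number: n = 34 pairs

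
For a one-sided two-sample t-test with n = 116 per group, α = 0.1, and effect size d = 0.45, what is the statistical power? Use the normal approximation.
Power ≈ 0.98

Power calculation (two-sample t-test, normal approximation):
z_β = d · √(n/2) - z_α
z_β = 0.45 · √(116/2) - 1.282
z_β = 0.45 · 7.616 - 1.282
z_β = 2.146

Power = Φ(z_β) = Φ(2.146) ≈ 0.984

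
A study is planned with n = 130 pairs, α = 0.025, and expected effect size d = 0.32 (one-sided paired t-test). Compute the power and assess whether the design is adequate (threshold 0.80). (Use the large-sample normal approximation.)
Power ≈ 0.95; the study is adequately powered (power ≥ 0.80)

Power calculation (paired t-test, normal approximation):
z_β = d · √n - z_α
z_β = 0.32 · √130 - 1.960
z_β = 0.32 · 11.402 - 1.960
z_β = 1.689

Power = Φ(z_β) = Φ(1.689) ≈ 0.954

Effect size d = 0.32 is small by Cohen's convention (0.2/0.5/0.8).

Threshold: power ≥ 0.80 is conventionally adequate.
Power ≈ 0.95 → the study is adequately powered (power ≥ 0.80).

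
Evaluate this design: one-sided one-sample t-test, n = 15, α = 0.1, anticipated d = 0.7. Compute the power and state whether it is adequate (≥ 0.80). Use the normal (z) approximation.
Power ≈ 0.92; the study is adequately powered (power ≥ 0.80)

Power calculation (one-sample t-test, normal approximation):
z_β = d · √n - z_α
z_β = 0.7 · √15 - 1.282
z_β = 0.7 · 3.873 - 1.282
z_β = 1.430

Power = Φ(z_β) = Φ(1.430) ≈ 0.924

Effect size d = 0.7 is medium by Cohen's convention (0.2/0.5/0.8).

Threshold: power ≥ 0.80 is conventionally adequate.
Power ≈ 0.92 → the study is adequately powered (power ≥ 0.80).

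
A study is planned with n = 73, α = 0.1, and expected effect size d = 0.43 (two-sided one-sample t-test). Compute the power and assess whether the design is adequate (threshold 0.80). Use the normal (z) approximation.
Power ≈ 0.98; the study is adequately powered (power ≥ 0.80)

Power calculation (one-sample t-test, normal approximation):
z_β = d · √n - z_{α/2}
z_β = 0.43 · √73 - 1.645
z_β = 0.43 · 8.544 - 1.645
z_β = 2.029

Power = Φ(z_β) = Φ(2.029) ≈ 0.979

Effect size d = 0.43 is small by Cohen's convention (0.2/0.5/0.8).

Threshold: power ≥ 0.80 is conventionally adequate.
Power ≈ 0.98 → the study is adequately powered (power ≥ 0.80).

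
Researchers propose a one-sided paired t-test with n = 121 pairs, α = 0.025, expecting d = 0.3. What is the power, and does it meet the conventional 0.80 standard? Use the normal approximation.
Power ≈ 0.91; the study is adequately powered (power ≥ 0.80)

Power calculation (paired t-test, normal approximation):
z_β = d · √n - z_α
z_β = 0.3 · √121 - 1.960
z_β = 0.3 · 11.000 - 1.960
z_β = 1.340

Power = Φ(z_β) = Φ(1.340) ≈ 0.910

Effect size d = 0.3 is small by Cohen's convention (0.2/0.5/0.8).

Threshold: power ≥ 0.80 is conventionally adequate.
Power ≈ 0.91 → the study is adequately powered (power ≥ 0.80).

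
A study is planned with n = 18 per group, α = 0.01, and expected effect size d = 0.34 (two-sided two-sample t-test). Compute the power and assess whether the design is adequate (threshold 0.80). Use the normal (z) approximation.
Power ≈ 0.06; the study is underpowered (power < 0.80)

Power calculation (two-sample t-test, normal approximation):
z_β = d · √(n/2) - z_{α/2}
z_β = 0.34 · √(18/2) - 2.576
z_β = 0.34 · 3.000 - 2.576
z_β = -1.556

Power = Φ(z_β) = Φ(-1.556) ≈ 0.060

Effect size d = 0.34 is small by Cohen's convention (0.2/0.5/0.8).

Threshold: power ≥ 0.80 is conventionally adequate.
Power ≈ 0.06 → the study is underpowered (power < 0.80).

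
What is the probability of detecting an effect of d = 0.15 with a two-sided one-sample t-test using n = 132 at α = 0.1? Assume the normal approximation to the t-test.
Power ≈ 0.53

Power calculation (one-sample t-test, normal approximation):
z_β = d · √n - z_{α/2}
z_β = 0.15 · √132 - 1.645
z_β = 0.15 · 11.489 - 1.645
z_β = 0.079

Power = Φ(z_β) = Φ(0.079) ≈ 0.531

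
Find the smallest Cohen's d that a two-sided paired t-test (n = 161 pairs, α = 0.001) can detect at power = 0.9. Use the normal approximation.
d ≈ 0.36

Minimum detectable effect (paired t-test, normal approximation):
d = (z_{α/2} + z_β) / √n
d = (3.291 + 1.282) / √161
d = 4.572 / 12.689
d ≈ 0.36

By Cohen's convention (0.2 small / 0.5 medium / 0.8 large): small effect.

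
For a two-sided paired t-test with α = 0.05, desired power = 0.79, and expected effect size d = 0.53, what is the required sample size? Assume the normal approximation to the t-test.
n = 28 pairs

Sample size formula (paired t-test, normal approximation):
n = ((z_{α/2} + z_β) / d)²

z_{α/2} = 1.960 (for α = 0.05, two-sided)
z_β = 0.806 (for power = 0.79)
d = 0.53

n = ((1.960 + 0.806) / 0.53)²
n = (5.219)²
n ≈ 27.24
Round up to the next whole number: n = 28 pairs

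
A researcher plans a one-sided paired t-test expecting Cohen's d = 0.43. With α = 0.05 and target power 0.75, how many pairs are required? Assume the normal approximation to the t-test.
n = 30 pairs

Sample size formula (paired t-test, normal approximation):
n = ((z_α + z_β) / d)²

z_α = 1.645 (for α = 0.05, one-sided)
z_β = 0.674 (for power = 0.75)
d = 0.43

n = ((1.645 + 0.674) / 0.43)²
n = (5.393)²
n ≈ 29.08
Round up to the next whole number: n = 30 pairs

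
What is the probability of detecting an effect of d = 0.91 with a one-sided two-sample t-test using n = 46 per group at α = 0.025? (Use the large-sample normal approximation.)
Power ≈ 0.99

Power calculation (two-sample t-test, normal approximation):
z_β = d · √(n/2) - z_α
z_β = 0.91 · √(46/2) - 1.960
z_β = 0.91 · 4.796 - 1.960
z_β = 2.404

Power = Φ(z_β) = Φ(2.404) ≈ 0.992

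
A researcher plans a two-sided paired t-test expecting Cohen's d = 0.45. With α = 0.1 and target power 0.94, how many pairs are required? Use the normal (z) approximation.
n = 51 pairs

Sample size formula (paired t-test, normal approximation):
n = ((z_{α/2} + z_β) / d)²

z_{α/2} = 1.645 (for α = 0.1, two-sided)
z_β = 1.555 (for power = 0.94)
d = 0.45

n = ((1.645 + 1.555) / 0.45)²
n = (7.111)²
n ≈ 50.57
Round up to the next whole number: n = 51 pairs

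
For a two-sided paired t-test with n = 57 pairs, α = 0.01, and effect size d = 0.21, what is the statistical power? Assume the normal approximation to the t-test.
Power ≈ 0.16

Power calculation (paired t-test, normal approximation):
z_β = d · √n - z_{α/2}
z_β = 0.21 · √57 - 2.576
z_β = 0.21 · 7.550 - 2.576
z_β = -0.990

Power = Φ(z_β) = Φ(-0.990) ≈ 0.161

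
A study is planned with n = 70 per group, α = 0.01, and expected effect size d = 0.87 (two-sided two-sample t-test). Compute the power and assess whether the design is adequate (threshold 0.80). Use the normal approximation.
Power ≈ 0.99; the study is adequately powered (power ≥ 0.80)

Power calculation (two-sample t-test, normal approximation):
z_β = d · √(n/2) - z_{α/2}
z_β = 0.87 · √(70/2) - 2.576
z_β = 0.87 · 5.916 - 2.576
z_β = 2.571

Power = Φ(z_β) = Φ(2.571) ≈ 0.995

Effect size d = 0.87 is large by Cohen's convention (0.2/0.5/0.8).

Threshold: power ≥ 0.80 is conventionally adequate.
Power ≈ 0.99 → the study is adequately powered (power ≥ 0.80).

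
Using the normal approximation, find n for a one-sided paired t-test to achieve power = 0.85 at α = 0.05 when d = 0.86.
n = 10 pairs

Sample size formula (paired t-test, normal approximation):
n = ((z_α + z_β) / d)²

z_α = 1.645 (for α = 0.05, one-sided)
z_β = 1.036 (for power = 0.85)
d = 0.86

n = ((1.645 + 1.036) / 0.86)²
n = (3.117)²
n ≈ 9.72
Round up to the next whole number: n = 10 pairs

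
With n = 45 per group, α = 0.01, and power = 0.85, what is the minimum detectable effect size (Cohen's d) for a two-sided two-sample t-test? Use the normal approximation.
d ≈ 0.76

Minimum detectable effect (two-sample t-test, normal approximation):
d = (z_{α/2} + z_β) / √(n/2)
d = (2.576 + 1.036) / √(45/2)
d = 3.612 / 4.743
d ≈ 0.76

By Cohen's convention (0.2 small / 0.5 medium / 0.8 large): medium effect.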